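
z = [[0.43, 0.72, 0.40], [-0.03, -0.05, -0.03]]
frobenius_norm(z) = 0.93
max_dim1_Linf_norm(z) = 0.72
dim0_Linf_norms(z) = [0.43, 0.72, 0.4]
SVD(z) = [[-1.0,0.07], [0.07,1.00]] @ diag([0.9314483905069499, 0.0019737836790768505]) @ [[-0.46, -0.77, -0.43], [0.17, 0.4, -0.9]]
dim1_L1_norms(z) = [1.55, 0.11]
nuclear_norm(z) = 0.93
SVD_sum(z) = [[0.43, 0.72, 0.40],  [-0.03, -0.05, -0.03]] + [[0.00, 0.0, -0.0], [0.0, 0.0, -0.00]]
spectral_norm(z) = 0.93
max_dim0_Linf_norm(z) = 0.72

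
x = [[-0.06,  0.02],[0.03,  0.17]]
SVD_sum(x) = [[0.00, 0.01], [0.03, 0.17]] + [[-0.06, 0.01], [0.0, -0.00]]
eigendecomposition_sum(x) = [[-0.06, 0.01], [0.01, -0.00]] + [[0.00, 0.01], [0.02, 0.17]]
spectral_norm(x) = 0.17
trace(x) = 0.11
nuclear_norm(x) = 0.24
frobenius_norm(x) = 0.18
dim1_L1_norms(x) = [0.08, 0.2]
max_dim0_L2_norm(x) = 0.17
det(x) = -0.01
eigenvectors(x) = [[-0.99, -0.09], [0.13, -1.00]]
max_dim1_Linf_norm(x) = 0.17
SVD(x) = [[0.06, 1.00],  [1.0, -0.06]] @ diag([0.1729128280453345, 0.06245921787346191]) @ [[0.15, 0.99], [-0.99, 0.15]]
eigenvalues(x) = [-0.06, 0.17]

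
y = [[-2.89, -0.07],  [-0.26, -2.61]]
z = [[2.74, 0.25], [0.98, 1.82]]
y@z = [[-7.99, -0.85],[-3.27, -4.82]]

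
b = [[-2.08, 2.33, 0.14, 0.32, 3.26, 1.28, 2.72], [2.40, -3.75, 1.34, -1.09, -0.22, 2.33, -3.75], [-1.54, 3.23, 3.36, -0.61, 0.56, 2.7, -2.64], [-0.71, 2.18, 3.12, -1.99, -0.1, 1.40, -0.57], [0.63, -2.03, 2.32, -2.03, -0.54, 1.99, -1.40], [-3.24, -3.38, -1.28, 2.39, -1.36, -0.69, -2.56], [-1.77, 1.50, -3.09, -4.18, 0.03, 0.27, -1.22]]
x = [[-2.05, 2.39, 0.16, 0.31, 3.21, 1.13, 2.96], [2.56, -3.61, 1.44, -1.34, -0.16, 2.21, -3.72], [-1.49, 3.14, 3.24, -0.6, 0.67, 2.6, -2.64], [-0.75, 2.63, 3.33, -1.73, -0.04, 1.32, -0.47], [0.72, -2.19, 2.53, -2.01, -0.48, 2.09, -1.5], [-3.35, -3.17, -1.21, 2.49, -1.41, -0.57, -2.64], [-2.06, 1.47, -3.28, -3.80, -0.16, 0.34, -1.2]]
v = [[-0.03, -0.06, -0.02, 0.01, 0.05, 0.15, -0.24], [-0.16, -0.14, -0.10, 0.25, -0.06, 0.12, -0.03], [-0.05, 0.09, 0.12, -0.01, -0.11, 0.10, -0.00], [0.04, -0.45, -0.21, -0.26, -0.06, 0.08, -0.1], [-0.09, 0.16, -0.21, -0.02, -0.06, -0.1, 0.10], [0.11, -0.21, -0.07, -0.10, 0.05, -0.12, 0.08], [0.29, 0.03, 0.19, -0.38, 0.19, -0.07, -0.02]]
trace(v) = -0.51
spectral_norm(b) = 8.77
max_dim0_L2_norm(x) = 7.25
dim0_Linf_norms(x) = [3.35, 3.61, 3.33, 3.8, 3.21, 2.6, 3.72]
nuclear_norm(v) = 2.17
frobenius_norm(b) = 14.98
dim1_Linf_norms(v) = [0.24, 0.25, 0.12, 0.45, 0.21, 0.21, 0.38]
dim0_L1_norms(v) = [0.77, 1.14, 0.92, 1.03, 0.58, 0.74, 0.57]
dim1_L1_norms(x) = [12.21, 15.04, 14.38, 10.27, 11.52, 14.84, 12.31]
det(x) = 4008.59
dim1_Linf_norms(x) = [3.21, 3.72, 3.24, 3.33, 2.53, 3.35, 3.8]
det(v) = 0.00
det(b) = 3953.09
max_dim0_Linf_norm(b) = 4.18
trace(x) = -6.40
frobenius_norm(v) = 1.05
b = v + x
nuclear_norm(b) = 33.90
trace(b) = -6.91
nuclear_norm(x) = 34.03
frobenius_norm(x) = 15.07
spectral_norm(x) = 8.89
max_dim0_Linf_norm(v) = 0.45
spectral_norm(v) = 0.69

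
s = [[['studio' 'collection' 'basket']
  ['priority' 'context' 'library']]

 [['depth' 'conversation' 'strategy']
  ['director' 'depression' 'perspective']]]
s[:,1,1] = ['context', 'depression']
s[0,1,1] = 'context'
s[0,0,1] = 'collection'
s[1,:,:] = [['depth', 'conversation', 'strategy'], ['director', 'depression', 'perspective']]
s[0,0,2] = 'basket'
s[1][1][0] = 'director'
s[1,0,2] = 'strategy'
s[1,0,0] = 'depth'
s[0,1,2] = 'library'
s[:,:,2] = [['basket', 'library'], ['strategy', 'perspective']]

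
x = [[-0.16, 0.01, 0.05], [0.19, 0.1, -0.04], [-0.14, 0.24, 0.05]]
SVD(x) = [[-0.48, 0.32, -0.82],[0.37, -0.77, -0.52],[-0.8, -0.55, 0.25]] @ diag([0.31330806657721033, 0.2395267489641873, 0.008061758387450548]) @ [[0.82, -0.51, -0.25],  [-0.51, -0.86, 0.08],  [-0.26, 0.06, -0.96]]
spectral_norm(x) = 0.31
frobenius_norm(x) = 0.39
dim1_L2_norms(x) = [0.17, 0.22, 0.28]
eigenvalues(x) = [(-0.05+0.06j), (-0.05-0.06j), (0.1+0j)]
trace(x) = -0.01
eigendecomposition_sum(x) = [[(-0.1-0.06j), -0.02-0.04j, (0.03+0.03j)], [(0.07+0.03j), (0.01+0.03j), -0.02-0.02j], [-0.16-0.24j, (0.01-0.12j), (0.03+0.09j)]] + [[(-0.1+0.06j),-0.02+0.04j,0.03-0.03j],[(0.07-0.03j),0.01-0.03j,(-0.02+0.02j)],[-0.16+0.24j,0.01+0.12j,(0.03-0.09j)]] + [[0.04+0.00j, 0.05+0.00j, (-0+0j)],[(0.05+0j), 0.07+0.00j, (-0+0j)],[(0.17+0j), (0.22+0j), -0.01+0.00j]]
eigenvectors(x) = [[0.32-0.16j, 0.32+0.16j, (0.19+0j)],[-0.20+0.12j, (-0.2-0.12j), 0.30+0.00j],[0.90+0.00j, (0.9-0j), 0.93+0.00j]]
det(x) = 0.00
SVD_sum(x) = [[-0.12, 0.08, 0.04], [0.10, -0.06, -0.03], [-0.21, 0.13, 0.06]] + [[-0.04,-0.07,0.01], [0.09,0.16,-0.02], [0.07,0.11,-0.01]] + [[0.0, -0.00, 0.01], [0.0, -0.0, 0.0], [-0.0, 0.00, -0.0]]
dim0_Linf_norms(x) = [0.19, 0.24, 0.05]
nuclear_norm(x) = 0.56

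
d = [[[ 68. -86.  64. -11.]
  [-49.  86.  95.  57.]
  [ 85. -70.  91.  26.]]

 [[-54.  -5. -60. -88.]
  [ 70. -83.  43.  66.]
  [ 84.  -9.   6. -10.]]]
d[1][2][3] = -10.0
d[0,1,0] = -49.0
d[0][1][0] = -49.0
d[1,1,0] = 70.0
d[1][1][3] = 66.0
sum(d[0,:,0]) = 104.0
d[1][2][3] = -10.0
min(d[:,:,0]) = -54.0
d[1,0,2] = -60.0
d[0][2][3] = 26.0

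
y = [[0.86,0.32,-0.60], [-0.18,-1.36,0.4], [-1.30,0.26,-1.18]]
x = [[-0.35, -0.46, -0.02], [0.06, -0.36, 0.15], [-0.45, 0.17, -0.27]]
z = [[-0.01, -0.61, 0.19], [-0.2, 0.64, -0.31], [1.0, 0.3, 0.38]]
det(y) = 2.15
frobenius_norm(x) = 0.89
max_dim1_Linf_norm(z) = 1.0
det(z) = 0.01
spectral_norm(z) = 1.12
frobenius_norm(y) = 2.53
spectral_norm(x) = 0.64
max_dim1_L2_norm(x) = 0.58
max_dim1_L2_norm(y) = 1.77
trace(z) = 1.01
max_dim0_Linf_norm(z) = 1.0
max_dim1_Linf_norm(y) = 1.36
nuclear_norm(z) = 2.09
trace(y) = -1.68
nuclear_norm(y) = 4.15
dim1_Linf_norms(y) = [0.86, 1.36, 1.3]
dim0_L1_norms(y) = [2.34, 1.94, 2.18]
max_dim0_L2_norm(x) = 0.61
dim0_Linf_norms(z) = [1.0, 0.64, 0.38]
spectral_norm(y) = 1.85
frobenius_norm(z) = 1.48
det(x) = 0.00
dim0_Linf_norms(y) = [1.3, 1.36, 1.18]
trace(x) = -0.98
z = y @ x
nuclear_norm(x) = 1.26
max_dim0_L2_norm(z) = 1.02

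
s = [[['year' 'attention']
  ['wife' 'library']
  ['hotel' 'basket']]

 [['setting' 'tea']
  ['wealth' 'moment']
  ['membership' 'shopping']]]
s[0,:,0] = ['year', 'wife', 'hotel']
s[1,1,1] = 'moment'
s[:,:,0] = [['year', 'wife', 'hotel'], ['setting', 'wealth', 'membership']]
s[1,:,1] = ['tea', 'moment', 'shopping']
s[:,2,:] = [['hotel', 'basket'], ['membership', 'shopping']]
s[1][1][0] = 'wealth'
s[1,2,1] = 'shopping'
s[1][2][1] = 'shopping'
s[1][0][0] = 'setting'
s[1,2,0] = 'membership'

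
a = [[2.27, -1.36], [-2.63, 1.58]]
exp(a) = [[28.05,  -16.23], [-31.38,  19.82]]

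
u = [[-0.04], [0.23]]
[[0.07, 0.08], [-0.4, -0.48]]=u @[[-1.72,-2.07]]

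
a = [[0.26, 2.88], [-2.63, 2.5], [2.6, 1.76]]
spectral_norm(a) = 4.24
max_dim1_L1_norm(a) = 5.13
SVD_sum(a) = [[-0.76, 2.58], [-0.88, 3.01], [-0.27, 0.92]] + [[1.02, 0.30], [-1.75, -0.51], [2.87, 0.84]]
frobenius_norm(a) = 5.60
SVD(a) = [[-0.63, 0.29], [-0.74, -0.50], [-0.23, 0.82]] @ diag([4.243648513028861, 3.657587633655268]) @ [[0.28, -0.96], [0.96, 0.28]]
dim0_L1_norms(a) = [5.49, 7.14]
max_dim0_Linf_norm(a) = 2.88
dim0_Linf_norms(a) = [2.63, 2.88]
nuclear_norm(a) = 7.90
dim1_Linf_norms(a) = [2.88, 2.63, 2.6]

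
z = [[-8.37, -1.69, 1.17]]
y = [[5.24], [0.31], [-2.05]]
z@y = [[-46.78]]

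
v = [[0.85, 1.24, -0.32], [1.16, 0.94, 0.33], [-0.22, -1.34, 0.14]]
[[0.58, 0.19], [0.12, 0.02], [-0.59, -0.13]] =v@[[-0.08,0.03],[0.4,0.07],[-0.48,-0.23]]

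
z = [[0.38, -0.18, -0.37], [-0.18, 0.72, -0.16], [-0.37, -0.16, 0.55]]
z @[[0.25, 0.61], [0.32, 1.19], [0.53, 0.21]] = [[-0.16, -0.06], [0.1, 0.71], [0.15, -0.30]]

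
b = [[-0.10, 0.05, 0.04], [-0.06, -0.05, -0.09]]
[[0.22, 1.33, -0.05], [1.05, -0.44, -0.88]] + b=[[0.12, 1.38, -0.01], [0.99, -0.49, -0.97]]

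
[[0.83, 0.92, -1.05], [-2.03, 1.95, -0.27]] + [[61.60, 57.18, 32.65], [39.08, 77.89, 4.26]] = [[62.43, 58.10, 31.6], [37.05, 79.84, 3.99]]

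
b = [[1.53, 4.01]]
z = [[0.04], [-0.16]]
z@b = [[0.06, 0.16], [-0.24, -0.64]]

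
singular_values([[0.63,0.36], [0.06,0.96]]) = [1.08, 0.54]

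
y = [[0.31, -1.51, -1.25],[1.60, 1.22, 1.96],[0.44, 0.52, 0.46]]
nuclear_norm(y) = 4.74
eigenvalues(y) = [(1.1+1.51j), (1.1-1.51j), (-0.2+0j)]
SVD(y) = [[0.5, 0.86, 0.07], [-0.83, 0.5, -0.24], [-0.24, 0.07, 0.97]] @ diag([3.2915059542982625, 1.2816431208080632, 0.16637146301110417]) @ [[-0.39, -0.58, -0.72], [0.86, -0.51, -0.05], [0.34, 0.64, -0.69]]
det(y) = -0.70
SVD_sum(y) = [[-0.64,-0.95,-1.18], [1.06,1.58,1.97], [0.31,0.46,0.58]] + [[0.95, -0.57, -0.06],[0.55, -0.33, -0.03],[0.07, -0.04, -0.0]] + [[0.0, 0.01, -0.01], [-0.01, -0.03, 0.03], [0.05, 0.10, -0.11]]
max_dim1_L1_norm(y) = 4.78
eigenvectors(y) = [[-0.73+0.00j, (-0.73-0j), -0.26+0.00j], [(0.27+0.59j), 0.27-0.59j, (-0.67+0j)], [(0.13+0.17j), (0.13-0.17j), 0.70+0.00j]]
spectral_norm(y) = 3.29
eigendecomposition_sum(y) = [[0.15+1.06j, (-0.75+0.44j), -0.66+0.82j], [(0.79-0.52j), 0.63+0.43j, 0.90+0.22j], [0.23-0.22j, 0.24+0.10j, (0.31+0.01j)]] + [[(0.15-1.06j), -0.75-0.44j, (-0.66-0.82j)], [(0.79+0.52j), (0.63-0.43j), (0.9-0.22j)], [0.23+0.22j, (0.24-0.1j), 0.31-0.01j]] + [[0j, -0.02-0.00j, 0.06+0.00j], [(0.01+0j), (-0.05-0j), 0.15+0.00j], [-0.01-0.00j, (0.05+0j), (-0.16-0j)]]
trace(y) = 1.99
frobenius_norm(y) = 3.54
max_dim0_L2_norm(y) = 2.37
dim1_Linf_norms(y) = [1.51, 1.96, 0.52]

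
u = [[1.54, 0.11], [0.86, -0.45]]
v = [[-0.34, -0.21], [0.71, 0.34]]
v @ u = [[-0.7,0.06], [1.39,-0.07]]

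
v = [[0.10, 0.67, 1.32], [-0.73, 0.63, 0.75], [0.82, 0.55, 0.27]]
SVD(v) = [[0.79, -0.14, -0.59], [0.55, 0.59, 0.6], [0.26, -0.8, 0.54]] @ diag([1.8430286569805403, 1.109064442648663, 0.338557870386906]) @ [[-0.06, 0.55, 0.83], [-0.99, -0.15, 0.03], [-0.14, 0.82, -0.56]]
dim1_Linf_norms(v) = [1.32, 0.75, 0.82]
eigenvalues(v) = [-0.85, 0.74, 1.11]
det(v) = -0.69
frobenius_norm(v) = 2.18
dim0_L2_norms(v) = [1.1, 1.07, 1.54]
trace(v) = 1.00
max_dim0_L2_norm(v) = 1.54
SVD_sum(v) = [[-0.09, 0.81, 1.21], [-0.06, 0.56, 0.84], [-0.03, 0.27, 0.40]] + [[0.16, 0.02, -0.00], [-0.64, -0.10, 0.02], [0.87, 0.13, -0.03]] + [[0.03,  -0.16,  0.11], [-0.03,  0.16,  -0.11], [-0.03,  0.15,  -0.10]]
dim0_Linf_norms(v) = [0.82, 0.67, 1.32]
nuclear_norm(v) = 3.29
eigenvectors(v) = [[-0.5, -0.66, 0.75],[-0.58, 0.5, -0.14],[0.65, -0.57, 0.64]]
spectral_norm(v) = 1.84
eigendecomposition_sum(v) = [[-0.34, 0.01, 0.4], [-0.39, 0.01, 0.46], [0.44, -0.01, -0.52]] + [[0.45, -1.29, -0.8], [-0.34, 0.98, 0.61], [0.39, -1.12, -0.69]] + [[-0.01, 1.96, 1.72], [0.0, -0.35, -0.31], [-0.01, 1.68, 1.48]]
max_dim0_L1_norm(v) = 2.34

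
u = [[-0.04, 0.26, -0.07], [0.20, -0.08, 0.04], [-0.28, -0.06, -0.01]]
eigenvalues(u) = [-0.33, 0.2, 0.0]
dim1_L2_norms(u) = [0.27, 0.22, 0.29]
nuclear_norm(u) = 0.64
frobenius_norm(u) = 0.45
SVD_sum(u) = [[-0.11,0.03,-0.02],[0.21,-0.06,0.03],[-0.24,0.07,-0.04]] + [[0.07, 0.23, -0.05], [-0.01, -0.02, 0.01], [-0.04, -0.13, 0.03]] + [[-0.0, 0.00, 0.00],[-0.0, 0.0, 0.0],[-0.0, 0.00, 0.00]]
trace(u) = -0.13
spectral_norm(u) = 0.35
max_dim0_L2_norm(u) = 0.35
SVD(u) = [[-0.33, -0.87, 0.36], [0.62, 0.09, 0.78], [-0.71, 0.48, 0.51]] @ diag([0.3533582317624011, 0.28166770095376087, 0.0011252933715394293]) @ [[0.95, -0.26, 0.16], [-0.29, -0.93, 0.21], [-0.09, 0.25, 0.96]]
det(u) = -0.00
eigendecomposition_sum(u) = [[-0.15, 0.15, -0.05], [0.14, -0.14, 0.05], [-0.11, 0.11, -0.04]] + [[0.11,0.11,-0.02], [0.06,0.06,-0.01], [-0.17,-0.17,0.03]] + [[-0.00, -0.0, -0.0], [0.0, 0.00, 0.0], [0.00, 0.0, 0.0]]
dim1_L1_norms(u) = [0.37, 0.32, 0.35]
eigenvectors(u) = [[-0.65, 0.53, -0.09], [0.6, 0.27, 0.24], [-0.46, -0.80, 0.97]]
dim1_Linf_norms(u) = [0.26, 0.2, 0.28]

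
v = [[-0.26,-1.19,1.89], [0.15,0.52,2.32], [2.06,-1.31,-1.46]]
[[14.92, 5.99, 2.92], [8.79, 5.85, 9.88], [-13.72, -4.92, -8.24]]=v @ [[-5.41, -0.83, 0.46], [-3.53, -0.56, 3.07], [4.93, 2.7, 3.54]]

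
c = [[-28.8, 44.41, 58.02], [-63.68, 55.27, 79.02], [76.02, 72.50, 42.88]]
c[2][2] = 42.88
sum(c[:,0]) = -16.460000000000008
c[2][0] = 76.02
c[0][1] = 44.41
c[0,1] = 44.41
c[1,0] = -63.68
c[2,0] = 76.02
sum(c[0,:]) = 73.63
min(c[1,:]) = -63.68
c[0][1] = 44.41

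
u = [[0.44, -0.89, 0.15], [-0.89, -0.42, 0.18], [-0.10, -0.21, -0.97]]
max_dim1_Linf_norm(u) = 0.97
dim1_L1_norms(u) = [1.48, 1.49, 1.28]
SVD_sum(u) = [[-0.1, -0.80, 0.22],[-0.07, -0.54, 0.14],[0.0, 0.04, -0.01]] + [[0.27,  0.03,  0.24], [-0.45,  -0.05,  -0.38], [-0.55,  -0.06,  -0.47]] + [[0.27, -0.12, -0.3], [-0.37, 0.16, 0.42], [0.44, -0.19, -0.49]]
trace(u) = -0.95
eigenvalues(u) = [(1+0j), (-0.97+0.23j), (-0.97-0.23j)]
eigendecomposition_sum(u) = [[(0.72+0j), -0.45+0.00j, 0.01+0.00j], [(-0.45-0j), 0.28-0.00j, -0.01+0.00j], [0.01+0.00j, (-0.01+0j), 0j]] + [[-0.14+0.03j, (-0.22+0.06j), (0.07+0.26j)],[-0.22+0.04j, -0.35+0.08j, (0.09+0.41j)],[-0.06-0.26j, -0.10-0.41j, -0.49+0.12j]] + [[(-0.14-0.03j), (-0.22-0.06j), (0.07-0.26j)], [(-0.22-0.04j), -0.35-0.08j, 0.09-0.41j], [(-0.06+0.26j), -0.10+0.41j, -0.49-0.12j]]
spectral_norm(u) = 1.01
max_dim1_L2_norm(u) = 1.0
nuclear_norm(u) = 3.00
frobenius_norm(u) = 1.73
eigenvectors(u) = [[(-0.85+0j), 0.38j, 0.00-0.38j], [(0.53+0j), -0.02+0.60j, (-0.02-0.6j)], [-0.01+0.00j, (-0.71+0j), (-0.71-0j)]]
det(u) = 1.00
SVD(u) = [[-0.83, -0.36, -0.42], [-0.56, 0.59, 0.59], [0.04, 0.72, -0.69]] @ diag([1.007210466677058, 0.999212895163891, 0.9955906116242649]) @ [[0.12, 0.96, -0.26], [-0.76, -0.08, -0.65], [-0.64, 0.28, 0.72]]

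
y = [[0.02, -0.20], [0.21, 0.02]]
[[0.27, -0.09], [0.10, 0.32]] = y @ [[0.61, 1.47],[-1.3, 0.59]]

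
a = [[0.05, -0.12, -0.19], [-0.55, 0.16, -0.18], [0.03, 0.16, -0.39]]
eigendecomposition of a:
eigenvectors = [[0.42+0.00j, -0.44+0.05j, -0.44-0.05j], [-0.89+0.00j, (-0.68+0j), (-0.68-0j)], [-0.17+0.00j, -0.30+0.50j, (-0.3-0.5j)]]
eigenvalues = [(0.38+0j), (-0.28+0.18j), (-0.28-0.18j)]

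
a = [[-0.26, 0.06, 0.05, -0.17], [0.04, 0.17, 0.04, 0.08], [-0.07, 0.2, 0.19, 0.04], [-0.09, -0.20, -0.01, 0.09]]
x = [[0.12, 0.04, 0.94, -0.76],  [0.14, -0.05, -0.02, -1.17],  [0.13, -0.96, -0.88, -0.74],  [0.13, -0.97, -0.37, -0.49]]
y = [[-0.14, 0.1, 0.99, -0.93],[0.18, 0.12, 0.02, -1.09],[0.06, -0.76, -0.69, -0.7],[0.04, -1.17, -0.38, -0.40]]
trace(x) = -1.30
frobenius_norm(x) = 2.54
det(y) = -0.22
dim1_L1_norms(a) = [0.54, 0.33, 0.5, 0.39]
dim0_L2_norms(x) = [0.26, 1.37, 1.34, 1.65]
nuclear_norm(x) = 4.04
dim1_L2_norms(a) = [0.32, 0.2, 0.29, 0.24]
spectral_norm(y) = 1.82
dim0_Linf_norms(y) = [0.18, 1.17, 0.99, 1.09]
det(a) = -0.00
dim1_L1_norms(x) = [1.86, 1.38, 2.71, 1.96]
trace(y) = -1.11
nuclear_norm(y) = 4.21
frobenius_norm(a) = 0.53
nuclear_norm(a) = 0.93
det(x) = -0.01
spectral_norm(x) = 2.00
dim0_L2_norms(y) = [0.24, 1.4, 1.27, 1.64]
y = a + x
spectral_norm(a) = 0.38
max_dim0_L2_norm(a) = 0.34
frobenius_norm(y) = 2.52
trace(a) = 0.19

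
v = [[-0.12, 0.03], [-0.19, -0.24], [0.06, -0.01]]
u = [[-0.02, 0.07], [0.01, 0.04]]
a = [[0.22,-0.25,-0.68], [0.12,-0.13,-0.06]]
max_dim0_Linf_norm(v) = 0.24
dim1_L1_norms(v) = [0.15, 0.43, 0.07]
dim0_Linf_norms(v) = [0.19, 0.24]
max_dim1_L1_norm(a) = 1.15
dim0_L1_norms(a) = [0.34, 0.38, 0.74]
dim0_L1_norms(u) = [0.03, 0.11]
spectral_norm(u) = 0.08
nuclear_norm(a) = 0.90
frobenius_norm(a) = 0.78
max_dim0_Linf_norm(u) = 0.07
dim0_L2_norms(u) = [0.02, 0.08]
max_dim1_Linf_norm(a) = 0.68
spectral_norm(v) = 0.31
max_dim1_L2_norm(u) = 0.07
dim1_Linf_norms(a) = [0.68, 0.13]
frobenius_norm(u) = 0.08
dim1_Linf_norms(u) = [0.07, 0.04]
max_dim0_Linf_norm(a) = 0.68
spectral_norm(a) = 0.77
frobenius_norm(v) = 0.34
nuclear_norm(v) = 0.43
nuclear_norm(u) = 0.10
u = a @ v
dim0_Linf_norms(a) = [0.22, 0.25, 0.68]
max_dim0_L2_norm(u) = 0.08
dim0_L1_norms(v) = [0.37, 0.28]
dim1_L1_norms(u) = [0.09, 0.05]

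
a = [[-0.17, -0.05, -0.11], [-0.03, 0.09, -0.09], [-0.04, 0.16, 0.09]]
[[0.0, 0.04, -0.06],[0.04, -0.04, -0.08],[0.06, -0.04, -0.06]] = a @ [[-0.09, -0.22, 0.33], [0.34, -0.4, -0.46], [-0.02, 0.12, 0.29]]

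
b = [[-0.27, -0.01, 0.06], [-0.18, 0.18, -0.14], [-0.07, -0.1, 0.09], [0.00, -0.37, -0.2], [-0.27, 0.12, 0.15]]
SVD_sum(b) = [[-0.11, 0.13, 0.06], [-0.11, 0.13, 0.07], [-0.00, 0.00, 0.00], [0.20, -0.24, -0.12], [-0.18, 0.21, 0.11]] + [[-0.17,  -0.13,  -0.03], [-0.04,  -0.03,  -0.01], [-0.08,  -0.06,  -0.01], [-0.2,  -0.15,  -0.03], [-0.09,  -0.07,  -0.02]] + [[0.00, -0.01, 0.02], [-0.03, 0.08, -0.2], [0.01, -0.04, 0.1], [-0.01, 0.02, -0.05], [0.01, -0.02, 0.06]]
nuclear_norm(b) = 1.14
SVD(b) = [[-0.34, -0.57, -0.09], [-0.36, -0.13, 0.84], [-0.01, -0.28, -0.43], [0.64, -0.68, 0.20], [-0.58, -0.33, -0.24]] @ diag([0.5196033220365897, 0.3666247448098094, 0.2574853087492222]) @ [[0.61, -0.71, -0.36], [0.78, 0.61, 0.13], [-0.13, 0.36, -0.92]]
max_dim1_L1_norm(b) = 0.57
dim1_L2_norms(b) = [0.28, 0.29, 0.15, 0.42, 0.33]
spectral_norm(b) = 0.52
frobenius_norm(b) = 0.69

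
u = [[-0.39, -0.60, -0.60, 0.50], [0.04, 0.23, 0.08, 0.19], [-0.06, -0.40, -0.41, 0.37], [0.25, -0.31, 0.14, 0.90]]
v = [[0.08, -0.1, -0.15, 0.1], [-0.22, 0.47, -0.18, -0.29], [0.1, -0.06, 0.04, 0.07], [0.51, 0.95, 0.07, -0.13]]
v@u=[[-0.0,-0.04,0.02,0.06],[0.04,0.40,0.20,-0.35],[-0.03,-0.11,-0.07,0.12],[-0.20,-0.08,-0.28,0.34]]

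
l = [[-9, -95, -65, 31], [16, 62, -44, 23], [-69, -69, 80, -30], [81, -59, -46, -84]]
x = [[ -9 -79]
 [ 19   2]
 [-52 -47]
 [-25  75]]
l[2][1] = -69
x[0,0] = -9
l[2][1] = -69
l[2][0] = -69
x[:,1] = [-79, 2, -47, 75]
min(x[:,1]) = -79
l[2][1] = -69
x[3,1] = 75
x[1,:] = [19, 2]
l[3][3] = -84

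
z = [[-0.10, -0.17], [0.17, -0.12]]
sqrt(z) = [[0.24, -0.40],[0.40, 0.19]]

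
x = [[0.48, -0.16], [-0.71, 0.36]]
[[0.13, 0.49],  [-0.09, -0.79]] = x@ [[0.55, 0.84],  [0.84, -0.55]]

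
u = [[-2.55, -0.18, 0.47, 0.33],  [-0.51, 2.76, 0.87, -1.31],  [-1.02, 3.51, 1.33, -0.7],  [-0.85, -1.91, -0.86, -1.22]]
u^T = [[-2.55, -0.51, -1.02, -0.85], [-0.18, 2.76, 3.51, -1.91], [0.47, 0.87, 1.33, -0.86], [0.33, -1.31, -0.70, -1.22]]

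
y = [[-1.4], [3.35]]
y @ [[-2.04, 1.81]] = [[2.86, -2.53], [-6.83, 6.06]]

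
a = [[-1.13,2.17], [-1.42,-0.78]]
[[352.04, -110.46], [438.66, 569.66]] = a @ [[-309.50, -290.2], [1.06, -202.02]]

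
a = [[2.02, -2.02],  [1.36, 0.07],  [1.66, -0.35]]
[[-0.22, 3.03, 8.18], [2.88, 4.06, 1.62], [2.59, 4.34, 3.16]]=a @ [[2.01, 2.91, 1.33], [2.12, 1.41, -2.72]]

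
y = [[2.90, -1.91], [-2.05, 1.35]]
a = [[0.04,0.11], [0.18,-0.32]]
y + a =[[2.94, -1.80], [-1.87, 1.03]]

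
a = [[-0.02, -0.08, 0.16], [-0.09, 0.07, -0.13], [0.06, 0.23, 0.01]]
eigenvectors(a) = [[-0.86+0.00j,  (-0.05+0.49j),  (-0.05-0.49j)], [-0.06+0.00j,  (-0.2-0.57j),  (-0.2+0.57j)], [0.51+0.00j,  (-0.63+0j),  -0.63-0.00j]]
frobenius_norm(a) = 0.34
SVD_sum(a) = [[-0.01, -0.13, 0.07], [0.01, 0.1, -0.06], [0.01, 0.17, -0.10]] + [[0.04, 0.04, 0.07], [-0.05, -0.05, -0.09], [0.06, 0.06, 0.1]] + [[-0.05, 0.01, 0.02],[-0.05, 0.01, 0.02],[-0.01, 0.0, 0.00]]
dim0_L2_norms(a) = [0.11, 0.25, 0.21]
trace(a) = 0.06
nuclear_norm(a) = 0.54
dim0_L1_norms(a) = [0.17, 0.38, 0.3]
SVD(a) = [[-0.54, -0.43, -0.72], [0.44, 0.59, -0.68], [0.72, -0.68, -0.13]] @ diag([0.2755881252894727, 0.19275871095098526, 0.07612663497060934]) @ [[0.05, 0.87, -0.5], [-0.44, -0.42, -0.79], [0.9, -0.26, -0.36]]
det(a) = -0.00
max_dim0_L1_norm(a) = 0.38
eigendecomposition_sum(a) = [[(-0.09+0j), -0.08+0.00j, 0.03-0.00j], [(-0.01+0j), -0.01+0.00j, 0.00-0.00j], [0.06-0.00j, (0.05-0j), -0.02+0.00j]] + [[0.04+0.00j, -0.07j, (0.06-0.01j)],[-0.04+0.02j, (0.04+0.08j), (-0.07+0.04j)],[0.00+0.05j, 0.09-0.01j, 0.02+0.08j]] + [[(0.04-0j), 0.00+0.07j, 0.06+0.01j], [(-0.04-0.02j), (0.04-0.08j), (-0.07-0.04j)], [0.00-0.05j, (0.09+0.01j), 0.02-0.08j]]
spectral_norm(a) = 0.28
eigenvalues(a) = [(-0.12+0j), (0.09+0.16j), (0.09-0.16j)]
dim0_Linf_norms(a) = [0.09, 0.23, 0.16]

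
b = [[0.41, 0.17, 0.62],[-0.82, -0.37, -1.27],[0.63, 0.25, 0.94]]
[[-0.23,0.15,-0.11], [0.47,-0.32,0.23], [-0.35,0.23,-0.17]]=b@[[-0.13, -0.06, 0.02], [-0.02, 0.23, -0.11], [-0.28, 0.22, -0.16]]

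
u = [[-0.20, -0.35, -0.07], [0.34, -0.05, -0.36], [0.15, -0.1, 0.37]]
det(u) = 0.08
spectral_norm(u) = 0.54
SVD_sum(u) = [[-0.02, -0.00, 0.04], [0.2, 0.03, -0.42], [-0.12, -0.02, 0.25]] + [[-0.26, -0.23, -0.14], [0.05, 0.04, 0.03], [0.13, 0.11, 0.07]] + [[0.08, -0.12, 0.03],[0.09, -0.13, 0.03],[0.14, -0.19, 0.05]]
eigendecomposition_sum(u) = [[(-0.1+0.17j), -0.16-0.07j, -0.07-0.07j], [(0.18+0.09j), -0.05+0.17j, (-0.07+0.08j)], [0.06+0.01j, 0.05j, (-0.01+0.03j)]] + [[-0.10-0.17j, (-0.16+0.07j), (-0.07+0.07j)], [0.18-0.09j, -0.05-0.17j, -0.07-0.08j], [0.06-0.01j, 0.00-0.05j, (-0.01-0.03j)]] + [[(0.01+0j), (-0.02-0j), 0.08-0.00j], [(-0.02-0j), 0.06+0.00j, -0.23+0.00j], [(0.04+0j), (-0.1-0j), 0.39-0.00j]]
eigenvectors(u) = [[-0.05+0.69j, (-0.05-0.69j), (0.17+0j)], [0.70+0.00j, (0.7-0j), (-0.49+0j)], [0.19-0.06j, (0.19+0.06j), (0.85+0j)]]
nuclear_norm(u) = 1.30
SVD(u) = [[-0.09, -0.89, 0.46], [0.86, 0.17, 0.49], [-0.51, 0.43, 0.75]] @ diag([0.5440829235510392, 0.4270444381054897, 0.32574041840600715]) @ [[0.43, 0.07, -0.90], [0.70, 0.61, 0.38], [0.57, -0.79, 0.21]]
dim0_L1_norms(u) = [0.69, 0.5, 0.8]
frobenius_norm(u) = 0.76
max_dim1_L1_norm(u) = 0.75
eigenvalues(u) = [(-0.17+0.37j), (-0.17-0.37j), (0.46+0j)]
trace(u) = 0.12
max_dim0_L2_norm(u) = 0.52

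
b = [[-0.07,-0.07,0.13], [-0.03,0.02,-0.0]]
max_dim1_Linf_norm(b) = 0.13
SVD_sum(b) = [[-0.07, -0.07, 0.13], [-0.00, -0.0, 0.00]] + [[0.0, -0.0, 0.00], [-0.03, 0.02, -0.0]]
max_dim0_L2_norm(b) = 0.13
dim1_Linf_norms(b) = [0.13, 0.03]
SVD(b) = [[-1.00, -0.03],  [-0.03, 1.0]] @ diag([0.16346032151257897, 0.03578719451150535]) @ [[0.43, 0.42, -0.79], [-0.78, 0.61, -0.1]]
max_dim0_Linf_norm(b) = 0.13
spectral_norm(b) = 0.16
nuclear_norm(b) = 0.20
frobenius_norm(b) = 0.17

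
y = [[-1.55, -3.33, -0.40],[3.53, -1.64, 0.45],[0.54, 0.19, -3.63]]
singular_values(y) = [3.92, 3.69, 3.67]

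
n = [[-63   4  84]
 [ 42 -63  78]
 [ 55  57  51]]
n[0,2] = 84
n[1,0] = 42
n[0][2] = 84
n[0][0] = -63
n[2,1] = 57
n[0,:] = [-63, 4, 84]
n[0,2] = 84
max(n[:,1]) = 57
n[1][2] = 78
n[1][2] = 78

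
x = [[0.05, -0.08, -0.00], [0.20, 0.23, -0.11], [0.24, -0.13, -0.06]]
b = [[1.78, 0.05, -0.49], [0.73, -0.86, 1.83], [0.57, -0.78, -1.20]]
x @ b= [[0.03, 0.07, -0.17], [0.46, -0.1, 0.45], [0.30, 0.17, -0.28]]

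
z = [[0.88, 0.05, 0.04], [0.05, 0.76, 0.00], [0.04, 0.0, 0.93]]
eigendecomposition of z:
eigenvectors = [[0.36, -0.77, 0.53],[-0.93, -0.34, 0.14],[-0.08, 0.54, 0.84]]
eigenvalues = [0.74, 0.87, 0.96]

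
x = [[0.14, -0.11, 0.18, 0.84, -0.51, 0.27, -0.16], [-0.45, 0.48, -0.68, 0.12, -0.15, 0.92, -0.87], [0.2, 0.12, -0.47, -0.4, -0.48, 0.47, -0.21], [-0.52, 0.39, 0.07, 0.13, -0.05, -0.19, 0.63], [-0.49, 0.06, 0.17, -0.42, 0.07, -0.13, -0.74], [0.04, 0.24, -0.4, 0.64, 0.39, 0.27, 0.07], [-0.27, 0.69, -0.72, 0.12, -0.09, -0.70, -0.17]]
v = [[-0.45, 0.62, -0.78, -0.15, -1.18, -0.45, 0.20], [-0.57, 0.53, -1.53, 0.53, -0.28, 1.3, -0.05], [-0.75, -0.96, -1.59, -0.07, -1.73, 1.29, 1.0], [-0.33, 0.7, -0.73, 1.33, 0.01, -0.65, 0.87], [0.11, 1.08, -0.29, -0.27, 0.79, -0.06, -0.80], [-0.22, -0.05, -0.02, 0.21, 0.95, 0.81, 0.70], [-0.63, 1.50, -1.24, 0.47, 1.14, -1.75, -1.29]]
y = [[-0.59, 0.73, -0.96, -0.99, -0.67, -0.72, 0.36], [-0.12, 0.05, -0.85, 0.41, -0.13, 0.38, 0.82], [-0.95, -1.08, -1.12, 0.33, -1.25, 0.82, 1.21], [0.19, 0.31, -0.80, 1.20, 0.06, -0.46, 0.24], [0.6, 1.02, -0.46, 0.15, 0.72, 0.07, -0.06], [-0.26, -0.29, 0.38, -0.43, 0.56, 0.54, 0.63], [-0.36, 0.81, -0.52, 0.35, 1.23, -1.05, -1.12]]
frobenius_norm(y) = 4.89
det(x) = 0.03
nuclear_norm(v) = 12.96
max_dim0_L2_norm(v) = 2.78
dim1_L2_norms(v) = [1.69, 2.24, 3.11, 2.02, 1.61, 1.46, 3.23]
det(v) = -5.07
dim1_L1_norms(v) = [3.83, 4.79, 7.39, 4.62, 3.4, 2.96, 8.02]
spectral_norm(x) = 1.84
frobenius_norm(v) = 6.07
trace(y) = -0.32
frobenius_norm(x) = 2.99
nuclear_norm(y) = 10.57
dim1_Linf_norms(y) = [0.99, 0.85, 1.25, 1.2, 1.02, 0.63, 1.23]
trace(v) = 0.13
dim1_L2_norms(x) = [1.06, 1.59, 0.96, 0.94, 1.01, 0.93, 1.27]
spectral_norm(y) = 3.39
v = x + y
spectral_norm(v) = 4.12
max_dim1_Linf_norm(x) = 0.92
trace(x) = 0.45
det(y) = -0.01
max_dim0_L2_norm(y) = 2.09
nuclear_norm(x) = 6.94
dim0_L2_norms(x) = [0.92, 0.97, 1.19, 1.22, 0.82, 1.33, 1.34]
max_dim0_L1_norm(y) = 5.09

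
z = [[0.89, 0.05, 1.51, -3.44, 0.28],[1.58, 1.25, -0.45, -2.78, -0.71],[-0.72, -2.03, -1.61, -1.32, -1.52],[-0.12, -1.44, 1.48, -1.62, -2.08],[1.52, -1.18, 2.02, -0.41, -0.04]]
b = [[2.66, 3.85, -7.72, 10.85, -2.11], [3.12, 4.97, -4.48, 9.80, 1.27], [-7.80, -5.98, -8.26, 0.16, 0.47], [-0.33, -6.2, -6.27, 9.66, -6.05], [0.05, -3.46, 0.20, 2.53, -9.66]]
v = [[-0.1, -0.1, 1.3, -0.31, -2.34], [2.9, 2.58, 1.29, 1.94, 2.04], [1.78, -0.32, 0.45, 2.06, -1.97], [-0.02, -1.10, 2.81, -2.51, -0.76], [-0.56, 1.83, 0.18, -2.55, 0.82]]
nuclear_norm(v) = 16.38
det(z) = -111.32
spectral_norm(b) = 21.95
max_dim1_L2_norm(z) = 3.87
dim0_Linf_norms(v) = [2.9, 2.58, 2.81, 2.55, 2.34]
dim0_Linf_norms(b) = [7.8, 6.2, 8.26, 10.85, 9.66]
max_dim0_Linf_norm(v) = 2.9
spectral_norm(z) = 5.52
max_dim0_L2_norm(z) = 4.91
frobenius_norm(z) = 7.61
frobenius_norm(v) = 8.39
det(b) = 11110.94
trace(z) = -1.13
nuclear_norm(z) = 15.04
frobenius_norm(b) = 28.99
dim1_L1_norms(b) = [27.19, 23.64, 22.67, 28.51, 15.9]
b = z @ v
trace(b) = -0.63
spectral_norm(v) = 5.57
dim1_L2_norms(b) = [14.27, 12.34, 12.85, 14.41, 10.57]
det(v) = -99.56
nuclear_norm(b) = 52.21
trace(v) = 1.24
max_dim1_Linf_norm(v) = 2.9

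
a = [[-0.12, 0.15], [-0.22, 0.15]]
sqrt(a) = [[0.00, 0.29], [-0.42, 0.52]]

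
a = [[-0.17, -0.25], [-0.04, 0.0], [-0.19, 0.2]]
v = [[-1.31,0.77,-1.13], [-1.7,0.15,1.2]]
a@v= [[0.65, -0.17, -0.11], [0.05, -0.03, 0.05], [-0.09, -0.12, 0.45]]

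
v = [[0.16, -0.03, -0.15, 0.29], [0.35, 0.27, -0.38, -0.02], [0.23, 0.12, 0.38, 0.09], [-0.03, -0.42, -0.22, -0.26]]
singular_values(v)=[0.66, 0.62, 0.3, 0.28]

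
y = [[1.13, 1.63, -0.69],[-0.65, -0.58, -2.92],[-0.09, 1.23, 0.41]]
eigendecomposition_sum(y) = [[(0.96+0j), 0.08+0.00j, -1.16+0.00j], [-0.05-0.00j, (-0-0j), (0.06+0j)], [-0.19-0.00j, -0.02-0.00j, (0.22+0j)]] + [[0.08+0.20j, (0.77-0.03j), 0.24+1.05j], [-0.30+0.03j, (-0.29+1.04j), (-1.49-0.13j)], [(0.05+0.17j), (0.62+0.05j), (0.09+0.86j)]] + [[(0.08-0.2j), (0.77+0.03j), (0.24-1.05j)],[-0.30-0.03j, -0.29-1.04j, -1.49+0.13j],[0.05-0.17j, 0.62-0.05j, (0.09-0.86j)]]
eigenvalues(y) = [(1.18+0j), (-0.11+2.1j), (-0.11-2.1j)]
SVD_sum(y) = [[0.0, 0.01, 0.02], [-0.61, -0.83, -2.86], [0.14, 0.19, 0.66]] + [[0.87, 1.76, -0.7], [0.09, 0.18, -0.07], [0.36, 0.73, -0.29]] + [[0.26,-0.13,-0.02], [-0.14,0.07,0.01], [-0.59,0.31,0.04]]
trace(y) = 0.96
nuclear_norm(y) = 6.12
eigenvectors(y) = [[-0.98+0.00j, (0.16+0.5j), (0.16-0.5j)], [(0.05+0j), (-0.74+0j), -0.74-0.00j], [0.19+0.00j, 0.08+0.42j, 0.08-0.42j]]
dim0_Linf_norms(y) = [1.13, 1.63, 2.92]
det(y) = 5.24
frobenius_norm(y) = 3.92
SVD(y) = [[-0.01, -0.92, -0.39],  [0.97, -0.1, 0.21],  [-0.23, -0.38, 0.9]] @ diag([3.11658603836009, 2.26249962184035, 0.7431600949130913]) @ [[-0.20, -0.27, -0.94],[-0.42, -0.85, 0.33],[-0.89, 0.46, 0.05]]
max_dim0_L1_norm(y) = 4.02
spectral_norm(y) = 3.12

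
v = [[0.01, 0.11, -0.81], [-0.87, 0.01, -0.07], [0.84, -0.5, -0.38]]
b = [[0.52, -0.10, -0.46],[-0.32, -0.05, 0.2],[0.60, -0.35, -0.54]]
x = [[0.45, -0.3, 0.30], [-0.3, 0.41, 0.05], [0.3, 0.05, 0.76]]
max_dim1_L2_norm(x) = 0.82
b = x @ v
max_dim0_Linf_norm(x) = 0.76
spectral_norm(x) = 0.97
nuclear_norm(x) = 1.62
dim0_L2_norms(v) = [1.21, 0.51, 0.9]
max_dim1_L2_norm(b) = 0.88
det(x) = 0.02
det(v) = -0.39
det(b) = -0.01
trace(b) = -0.07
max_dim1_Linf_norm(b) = 0.6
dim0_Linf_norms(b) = [0.6, 0.35, 0.54]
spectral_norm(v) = 1.30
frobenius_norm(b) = 1.19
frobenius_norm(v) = 1.59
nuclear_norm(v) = 2.50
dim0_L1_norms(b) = [1.44, 0.5, 1.2]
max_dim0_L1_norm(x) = 1.11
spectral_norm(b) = 1.17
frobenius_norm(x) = 1.15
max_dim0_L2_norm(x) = 0.82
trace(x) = 1.62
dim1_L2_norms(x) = [0.62, 0.51, 0.82]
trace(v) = -0.36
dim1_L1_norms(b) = [1.08, 0.57, 1.49]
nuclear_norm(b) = 1.42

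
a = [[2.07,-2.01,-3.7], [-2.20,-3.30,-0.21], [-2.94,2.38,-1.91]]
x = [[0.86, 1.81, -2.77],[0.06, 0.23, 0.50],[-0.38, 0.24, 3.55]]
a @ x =[[3.07, 2.4, -19.87], [-2.01, -4.79, 3.70], [-1.66, -5.23, 2.55]]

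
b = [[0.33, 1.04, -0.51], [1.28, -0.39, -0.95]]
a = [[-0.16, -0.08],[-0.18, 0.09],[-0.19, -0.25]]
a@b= [[-0.16, -0.14, 0.16], [0.06, -0.22, 0.01], [-0.38, -0.1, 0.33]]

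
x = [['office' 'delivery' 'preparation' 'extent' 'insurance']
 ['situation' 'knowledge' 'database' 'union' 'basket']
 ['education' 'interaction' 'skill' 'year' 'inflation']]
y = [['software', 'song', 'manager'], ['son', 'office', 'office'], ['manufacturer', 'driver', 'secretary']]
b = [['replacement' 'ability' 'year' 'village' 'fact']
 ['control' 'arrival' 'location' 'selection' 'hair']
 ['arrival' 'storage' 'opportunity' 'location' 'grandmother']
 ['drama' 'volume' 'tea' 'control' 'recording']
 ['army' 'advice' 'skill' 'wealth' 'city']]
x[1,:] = ['situation', 'knowledge', 'database', 'union', 'basket']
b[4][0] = 'army'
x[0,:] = ['office', 'delivery', 'preparation', 'extent', 'insurance']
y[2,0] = 'manufacturer'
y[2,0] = 'manufacturer'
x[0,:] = ['office', 'delivery', 'preparation', 'extent', 'insurance']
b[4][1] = 'advice'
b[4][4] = 'city'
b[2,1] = 'storage'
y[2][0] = 'manufacturer'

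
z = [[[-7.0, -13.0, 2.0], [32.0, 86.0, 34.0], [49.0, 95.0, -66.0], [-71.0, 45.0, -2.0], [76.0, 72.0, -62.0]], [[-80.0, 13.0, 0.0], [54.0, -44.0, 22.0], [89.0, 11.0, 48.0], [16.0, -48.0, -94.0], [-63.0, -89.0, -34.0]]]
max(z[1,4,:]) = -34.0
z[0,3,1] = 45.0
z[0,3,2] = -2.0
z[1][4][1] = -89.0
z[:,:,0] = [[-7.0, 32.0, 49.0, -71.0, 76.0], [-80.0, 54.0, 89.0, 16.0, -63.0]]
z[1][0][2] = 0.0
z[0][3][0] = -71.0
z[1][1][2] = 22.0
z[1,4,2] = -34.0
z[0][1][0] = 32.0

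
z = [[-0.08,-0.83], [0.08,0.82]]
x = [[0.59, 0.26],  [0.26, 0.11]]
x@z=[[-0.03, -0.28], [-0.01, -0.13]]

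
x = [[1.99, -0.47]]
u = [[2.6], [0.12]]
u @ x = [[5.17, -1.22], [0.24, -0.06]]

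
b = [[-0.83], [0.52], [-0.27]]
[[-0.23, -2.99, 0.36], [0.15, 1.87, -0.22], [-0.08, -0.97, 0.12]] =b@[[0.28, 3.60, -0.43]]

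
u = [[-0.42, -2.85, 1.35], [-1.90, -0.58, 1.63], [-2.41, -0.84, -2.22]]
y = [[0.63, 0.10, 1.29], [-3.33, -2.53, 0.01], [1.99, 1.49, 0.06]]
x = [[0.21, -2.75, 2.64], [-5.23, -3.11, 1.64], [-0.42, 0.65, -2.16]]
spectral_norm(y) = 4.90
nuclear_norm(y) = 6.22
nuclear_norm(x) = 11.28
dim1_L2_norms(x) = [3.82, 6.3, 2.29]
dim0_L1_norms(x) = [5.86, 6.51, 6.44]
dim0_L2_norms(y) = [3.93, 2.94, 1.29]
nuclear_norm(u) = 8.85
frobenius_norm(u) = 5.31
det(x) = 21.72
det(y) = 0.01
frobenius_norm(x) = 7.72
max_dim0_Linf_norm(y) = 3.33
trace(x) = -5.06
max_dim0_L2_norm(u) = 3.1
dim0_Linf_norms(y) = [3.33, 2.53, 1.29]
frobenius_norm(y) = 5.07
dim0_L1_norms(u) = [4.73, 4.27, 5.2]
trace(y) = -1.84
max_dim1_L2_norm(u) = 3.38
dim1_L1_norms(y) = [2.02, 5.87, 3.54]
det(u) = 22.37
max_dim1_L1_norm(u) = 5.47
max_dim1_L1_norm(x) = 9.98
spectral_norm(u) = 3.73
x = y + u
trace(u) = -3.22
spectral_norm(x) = 6.73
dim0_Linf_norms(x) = [5.23, 3.11, 2.64]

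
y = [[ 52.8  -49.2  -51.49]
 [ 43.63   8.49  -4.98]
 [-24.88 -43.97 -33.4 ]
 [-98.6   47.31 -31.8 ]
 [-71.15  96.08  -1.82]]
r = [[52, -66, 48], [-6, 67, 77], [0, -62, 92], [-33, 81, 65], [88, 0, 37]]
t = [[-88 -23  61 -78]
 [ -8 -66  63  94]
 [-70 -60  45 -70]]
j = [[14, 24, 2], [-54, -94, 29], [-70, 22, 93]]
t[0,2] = 61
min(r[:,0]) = -33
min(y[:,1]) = -49.2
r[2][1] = -62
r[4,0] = 88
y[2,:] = [-24.88, -43.97, -33.4]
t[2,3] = -70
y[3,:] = [-98.6, 47.31, -31.8]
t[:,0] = [-88, -8, -70]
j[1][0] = -54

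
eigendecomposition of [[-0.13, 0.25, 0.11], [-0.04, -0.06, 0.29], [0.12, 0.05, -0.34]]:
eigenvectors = [[0.50+0.20j, (0.5-0.2j), (0.82+0j)], [-0.62+0.00j, -0.62-0.00j, (0.48+0j)], [0.57-0.07j, 0.57+0.07j, (0.31+0j)]]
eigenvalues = [(-0.29+0.05j), (-0.29-0.05j), (0.06+0j)]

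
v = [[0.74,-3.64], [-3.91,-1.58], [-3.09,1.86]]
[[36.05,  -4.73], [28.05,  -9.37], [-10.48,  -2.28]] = v@[[-2.93, 1.73], [-10.50, 1.65]]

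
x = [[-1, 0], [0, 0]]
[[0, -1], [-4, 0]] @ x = [[0, 0], [4, 0]]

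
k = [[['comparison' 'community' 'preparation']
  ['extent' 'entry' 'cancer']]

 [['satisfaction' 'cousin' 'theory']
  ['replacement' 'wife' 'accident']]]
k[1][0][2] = 'theory'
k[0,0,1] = 'community'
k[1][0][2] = 'theory'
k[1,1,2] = 'accident'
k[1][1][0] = 'replacement'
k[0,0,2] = 'preparation'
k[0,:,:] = [['comparison', 'community', 'preparation'], ['extent', 'entry', 'cancer']]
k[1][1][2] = 'accident'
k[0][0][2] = 'preparation'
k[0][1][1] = 'entry'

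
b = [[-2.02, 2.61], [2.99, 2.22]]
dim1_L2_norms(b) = [3.3, 3.72]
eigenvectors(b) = [[-0.88,-0.42], [0.47,-0.91]]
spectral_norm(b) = 3.73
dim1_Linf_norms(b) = [2.61, 2.99]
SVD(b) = [[-0.08,1.00], [1.00,0.08]] @ diag([3.7267455518159736, 3.297327340744297]) @ [[0.84, 0.54], [-0.54, 0.84]]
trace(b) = 0.20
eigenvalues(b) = [-3.41, 3.61]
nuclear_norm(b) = 7.02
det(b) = -12.29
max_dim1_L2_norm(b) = 3.72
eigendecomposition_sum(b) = [[-2.73, 1.27],  [1.45, -0.67]] + [[0.71, 1.34], [1.54, 2.89]]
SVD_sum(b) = [[-0.26, -0.16], [3.13, 1.99]] + [[-1.76, 2.77], [-0.14, 0.23]]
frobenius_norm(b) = 4.98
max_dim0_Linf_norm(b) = 2.99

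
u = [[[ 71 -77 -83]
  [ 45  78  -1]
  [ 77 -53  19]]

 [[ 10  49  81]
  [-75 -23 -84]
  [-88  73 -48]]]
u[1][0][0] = 10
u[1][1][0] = -75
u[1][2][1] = 73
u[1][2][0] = -88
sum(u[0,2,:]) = 43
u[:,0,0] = [71, 10]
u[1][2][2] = -48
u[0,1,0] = 45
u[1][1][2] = -84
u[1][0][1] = 49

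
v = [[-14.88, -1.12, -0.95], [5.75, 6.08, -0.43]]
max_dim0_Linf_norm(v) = 14.88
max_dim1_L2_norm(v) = 14.95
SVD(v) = [[-0.91, 0.42], [0.42, 0.91]] @ diag([16.328734437524506, 5.2112888682936465]) @ [[0.97,0.22,0.04],  [-0.21,0.97,-0.15]]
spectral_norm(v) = 16.33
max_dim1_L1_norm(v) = 16.95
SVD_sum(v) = [[-14.41, -3.25, -0.61],  [6.75, 1.52, 0.29]] + [[-0.47, 2.13, -0.34], [-1.0, 4.56, -0.72]]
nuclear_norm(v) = 21.54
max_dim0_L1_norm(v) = 20.63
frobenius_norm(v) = 17.14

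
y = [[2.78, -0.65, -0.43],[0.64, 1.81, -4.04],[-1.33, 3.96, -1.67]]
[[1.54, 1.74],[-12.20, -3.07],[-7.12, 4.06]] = y@[[1.0, 1.51],  [-0.15, 2.41],  [3.11, 2.08]]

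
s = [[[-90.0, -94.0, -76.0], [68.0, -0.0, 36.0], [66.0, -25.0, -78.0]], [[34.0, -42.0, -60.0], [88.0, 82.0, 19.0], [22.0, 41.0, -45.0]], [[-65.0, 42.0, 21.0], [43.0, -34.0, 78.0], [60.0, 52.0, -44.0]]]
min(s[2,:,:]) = -65.0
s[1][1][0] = 88.0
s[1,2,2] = -45.0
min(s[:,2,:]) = -78.0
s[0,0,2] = -76.0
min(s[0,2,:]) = -78.0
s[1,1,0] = 88.0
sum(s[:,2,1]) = 68.0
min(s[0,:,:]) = -94.0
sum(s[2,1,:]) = 87.0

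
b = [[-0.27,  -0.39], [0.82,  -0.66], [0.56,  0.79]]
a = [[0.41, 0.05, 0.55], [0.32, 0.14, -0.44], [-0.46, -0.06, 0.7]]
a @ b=[[0.24, 0.24], [-0.22, -0.56], [0.47, 0.77]]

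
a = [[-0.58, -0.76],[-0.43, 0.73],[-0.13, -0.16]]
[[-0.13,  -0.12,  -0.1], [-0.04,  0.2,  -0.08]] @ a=[[0.14, 0.03], [-0.05, 0.19]]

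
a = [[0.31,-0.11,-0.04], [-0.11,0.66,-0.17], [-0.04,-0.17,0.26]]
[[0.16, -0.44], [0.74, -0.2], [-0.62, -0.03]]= a@[[0.54, -1.86], [0.75, -0.86], [-1.81, -0.97]]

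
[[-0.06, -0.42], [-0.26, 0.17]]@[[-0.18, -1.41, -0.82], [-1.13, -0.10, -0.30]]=[[0.49, 0.13, 0.18], [-0.15, 0.35, 0.16]]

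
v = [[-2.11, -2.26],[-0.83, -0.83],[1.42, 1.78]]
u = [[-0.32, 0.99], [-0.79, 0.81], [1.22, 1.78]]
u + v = [[-2.43, -1.27], [-1.62, -0.02], [2.64, 3.56]]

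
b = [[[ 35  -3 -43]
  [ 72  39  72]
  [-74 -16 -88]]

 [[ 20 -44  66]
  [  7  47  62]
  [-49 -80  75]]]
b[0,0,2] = -43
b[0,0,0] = 35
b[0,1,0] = 72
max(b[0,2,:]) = -16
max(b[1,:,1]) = 47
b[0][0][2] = -43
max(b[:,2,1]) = -16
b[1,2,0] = -49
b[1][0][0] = 20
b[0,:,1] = [-3, 39, -16]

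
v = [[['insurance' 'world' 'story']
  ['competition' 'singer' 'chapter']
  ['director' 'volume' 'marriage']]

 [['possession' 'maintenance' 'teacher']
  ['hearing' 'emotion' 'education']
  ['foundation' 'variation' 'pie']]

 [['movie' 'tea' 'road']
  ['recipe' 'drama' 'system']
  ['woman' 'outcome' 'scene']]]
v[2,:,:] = [['movie', 'tea', 'road'], ['recipe', 'drama', 'system'], ['woman', 'outcome', 'scene']]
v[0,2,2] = 'marriage'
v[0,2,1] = 'volume'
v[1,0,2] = 'teacher'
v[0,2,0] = 'director'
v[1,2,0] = 'foundation'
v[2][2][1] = 'outcome'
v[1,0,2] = 'teacher'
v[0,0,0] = 'insurance'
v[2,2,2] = 'scene'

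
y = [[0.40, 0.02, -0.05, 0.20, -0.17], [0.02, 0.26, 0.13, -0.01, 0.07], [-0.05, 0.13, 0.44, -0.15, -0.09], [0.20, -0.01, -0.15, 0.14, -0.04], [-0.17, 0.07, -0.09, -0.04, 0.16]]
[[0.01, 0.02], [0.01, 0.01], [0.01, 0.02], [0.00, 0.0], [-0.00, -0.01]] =y @ [[0.01, 0.08], [0.04, 0.04], [0.0, 0.02], [-0.01, -0.07], [-0.02, -0.01]]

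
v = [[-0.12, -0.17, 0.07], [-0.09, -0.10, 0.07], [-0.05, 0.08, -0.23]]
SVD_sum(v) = [[-0.05, -0.12, 0.14], [-0.04, -0.09, 0.1], [0.05, 0.13, -0.15]] + [[-0.08,-0.04,-0.06],[-0.04,-0.02,-0.04],[-0.10,-0.05,-0.08]] + [[0.01, -0.01, -0.0], [-0.01, 0.01, 0.01], [-0.0, 0.00, 0.00]]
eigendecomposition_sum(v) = [[0.01, -0.01, -0.00],[-0.01, 0.01, 0.00],[-0.0, 0.01, 0.0]] + [[-0.18, 0.09, -0.52], [-0.12, 0.06, -0.34], [-0.03, 0.02, -0.10]] + [[0.05, -0.25, 0.59], [0.04, -0.17, 0.41], [-0.01, 0.06, -0.13]]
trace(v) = -0.45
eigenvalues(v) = [0.02, -0.22, -0.25]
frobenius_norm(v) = 0.36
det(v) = 0.00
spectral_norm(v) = 0.31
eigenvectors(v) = [[-0.65, 0.83, -0.81], [0.68, 0.54, -0.56], [0.35, 0.15, 0.18]]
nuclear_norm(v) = 0.52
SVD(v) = [[-0.61, -0.57, 0.54], [-0.44, -0.32, -0.84], [0.66, -0.75, -0.06]] @ diag([0.31177622011732536, 0.1881392308819504, 0.019980449757232104]) @ [[0.26, 0.64, -0.72], [0.72, 0.37, 0.59], [0.64, -0.67, -0.37]]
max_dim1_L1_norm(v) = 0.36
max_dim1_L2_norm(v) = 0.25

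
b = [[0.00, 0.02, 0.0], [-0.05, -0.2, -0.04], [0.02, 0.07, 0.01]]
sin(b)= [[-0.0, 0.02, -0.0], [-0.05, -0.2, -0.04], [0.02, 0.07, 0.01]]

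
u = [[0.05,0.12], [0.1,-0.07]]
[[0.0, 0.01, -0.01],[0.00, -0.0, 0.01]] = u@[[0.02,0.04,0.04],[0.02,0.06,-0.07]]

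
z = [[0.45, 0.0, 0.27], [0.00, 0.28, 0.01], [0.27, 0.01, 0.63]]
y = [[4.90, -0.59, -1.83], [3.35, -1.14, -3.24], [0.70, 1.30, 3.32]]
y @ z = [[1.71, -0.18, 0.16], [0.63, -0.35, -1.15], [1.21, 0.4, 2.29]]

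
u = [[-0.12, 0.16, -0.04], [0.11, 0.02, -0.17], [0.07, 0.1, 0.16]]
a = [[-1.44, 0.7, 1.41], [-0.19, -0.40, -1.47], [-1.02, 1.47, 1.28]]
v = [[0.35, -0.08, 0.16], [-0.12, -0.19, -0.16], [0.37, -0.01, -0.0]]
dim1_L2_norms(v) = [0.39, 0.28, 0.37]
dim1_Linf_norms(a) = [1.44, 1.47, 1.47]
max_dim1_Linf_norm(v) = 0.37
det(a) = -2.12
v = a @ u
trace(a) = -0.56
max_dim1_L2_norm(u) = 0.2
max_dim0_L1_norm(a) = 4.16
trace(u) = 0.06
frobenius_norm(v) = 0.61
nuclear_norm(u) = 0.60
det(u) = -0.01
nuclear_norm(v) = 0.90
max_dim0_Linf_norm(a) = 1.47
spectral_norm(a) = 3.20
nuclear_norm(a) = 4.89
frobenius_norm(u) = 0.35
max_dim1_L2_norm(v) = 0.39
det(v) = 0.02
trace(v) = 0.16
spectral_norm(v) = 0.54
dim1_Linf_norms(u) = [0.16, 0.17, 0.16]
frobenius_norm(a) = 3.43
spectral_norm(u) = 0.24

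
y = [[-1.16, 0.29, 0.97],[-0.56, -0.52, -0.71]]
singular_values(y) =[1.55, 1.03]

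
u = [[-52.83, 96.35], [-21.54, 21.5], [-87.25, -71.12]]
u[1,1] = 21.5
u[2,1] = -71.12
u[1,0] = -21.54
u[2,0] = -87.25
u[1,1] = 21.5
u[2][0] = -87.25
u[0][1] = 96.35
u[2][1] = -71.12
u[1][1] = 21.5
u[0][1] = 96.35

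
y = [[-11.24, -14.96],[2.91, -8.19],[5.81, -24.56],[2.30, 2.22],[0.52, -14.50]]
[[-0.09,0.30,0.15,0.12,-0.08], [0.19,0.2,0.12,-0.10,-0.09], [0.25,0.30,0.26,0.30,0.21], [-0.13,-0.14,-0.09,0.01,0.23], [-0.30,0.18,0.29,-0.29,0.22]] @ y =[[2.99, -3.37], [-1.13, -6.34], [0.37, -14.96], [0.67, 1.99], [5.03, -7.94]]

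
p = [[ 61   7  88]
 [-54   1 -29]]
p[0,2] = 88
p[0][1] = 7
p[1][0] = -54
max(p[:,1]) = 7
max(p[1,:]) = 1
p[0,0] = 61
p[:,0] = [61, -54]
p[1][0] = -54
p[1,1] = 1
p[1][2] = -29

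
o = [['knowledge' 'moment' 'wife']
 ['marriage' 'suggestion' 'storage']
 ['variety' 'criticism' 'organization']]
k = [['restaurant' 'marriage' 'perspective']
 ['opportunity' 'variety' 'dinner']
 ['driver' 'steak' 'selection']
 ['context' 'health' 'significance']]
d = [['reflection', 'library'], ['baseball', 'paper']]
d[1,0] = 'baseball'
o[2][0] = 'variety'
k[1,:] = ['opportunity', 'variety', 'dinner']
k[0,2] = 'perspective'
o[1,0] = 'marriage'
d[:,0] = ['reflection', 'baseball']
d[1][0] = 'baseball'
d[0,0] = 'reflection'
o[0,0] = 'knowledge'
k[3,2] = 'significance'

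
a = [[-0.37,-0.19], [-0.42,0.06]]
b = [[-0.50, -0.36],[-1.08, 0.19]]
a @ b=[[0.39, 0.1], [0.15, 0.16]]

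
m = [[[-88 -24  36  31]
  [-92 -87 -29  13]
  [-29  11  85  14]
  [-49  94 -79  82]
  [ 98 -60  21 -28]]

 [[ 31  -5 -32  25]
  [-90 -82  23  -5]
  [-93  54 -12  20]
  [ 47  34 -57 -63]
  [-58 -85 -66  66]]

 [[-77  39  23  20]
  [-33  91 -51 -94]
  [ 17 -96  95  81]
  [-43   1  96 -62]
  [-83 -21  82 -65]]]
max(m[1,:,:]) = 66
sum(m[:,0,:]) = -21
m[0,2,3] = 14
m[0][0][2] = 36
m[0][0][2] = 36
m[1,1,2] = 23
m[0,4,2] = 21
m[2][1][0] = -33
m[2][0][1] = 39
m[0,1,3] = 13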